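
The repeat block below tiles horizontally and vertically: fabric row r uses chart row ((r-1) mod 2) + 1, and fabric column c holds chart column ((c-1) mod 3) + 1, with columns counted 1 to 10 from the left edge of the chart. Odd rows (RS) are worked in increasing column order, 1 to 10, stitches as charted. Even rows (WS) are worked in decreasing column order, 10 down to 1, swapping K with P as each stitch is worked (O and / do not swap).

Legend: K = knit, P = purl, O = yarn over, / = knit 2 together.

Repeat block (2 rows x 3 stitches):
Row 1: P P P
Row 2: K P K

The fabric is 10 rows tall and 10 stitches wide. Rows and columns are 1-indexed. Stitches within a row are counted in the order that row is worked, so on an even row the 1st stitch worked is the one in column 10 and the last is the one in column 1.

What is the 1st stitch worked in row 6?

For row 6: chart row = ((6-1) mod 2) + 1 = 2; this is a WS (even) row.
Chart row 2 tiled across columns 1-10: K P K K P K K P K K
WS: work from column 10 back to column 1 (reverse the tiled row), swapping K<->P (O and / unchanged).
Row 6 as worked: P P K P P K P P K P
Counting 1 along the worked row gives P.

Result:
P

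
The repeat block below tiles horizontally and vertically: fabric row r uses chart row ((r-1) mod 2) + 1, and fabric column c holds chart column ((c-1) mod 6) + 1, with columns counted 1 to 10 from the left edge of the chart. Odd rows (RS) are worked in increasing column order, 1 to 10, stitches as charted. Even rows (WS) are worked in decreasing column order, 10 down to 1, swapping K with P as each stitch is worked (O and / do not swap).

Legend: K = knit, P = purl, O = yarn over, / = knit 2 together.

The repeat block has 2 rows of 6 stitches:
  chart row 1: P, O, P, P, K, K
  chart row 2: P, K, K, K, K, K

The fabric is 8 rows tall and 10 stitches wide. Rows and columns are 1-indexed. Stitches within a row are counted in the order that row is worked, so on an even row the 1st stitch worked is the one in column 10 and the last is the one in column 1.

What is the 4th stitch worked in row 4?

For row 4: chart row = ((4-1) mod 2) + 1 = 2; this is a WS (even) row.
Chart row 2 tiled across columns 1-10: P K K K K K P K K K
Wrong side: read the tiled row from column 10 down to 1 and exchange K with P (leave O, /).
Row 4 as worked: P P P K P P P P P K
Stitch 4 in working order -> K

Result:
K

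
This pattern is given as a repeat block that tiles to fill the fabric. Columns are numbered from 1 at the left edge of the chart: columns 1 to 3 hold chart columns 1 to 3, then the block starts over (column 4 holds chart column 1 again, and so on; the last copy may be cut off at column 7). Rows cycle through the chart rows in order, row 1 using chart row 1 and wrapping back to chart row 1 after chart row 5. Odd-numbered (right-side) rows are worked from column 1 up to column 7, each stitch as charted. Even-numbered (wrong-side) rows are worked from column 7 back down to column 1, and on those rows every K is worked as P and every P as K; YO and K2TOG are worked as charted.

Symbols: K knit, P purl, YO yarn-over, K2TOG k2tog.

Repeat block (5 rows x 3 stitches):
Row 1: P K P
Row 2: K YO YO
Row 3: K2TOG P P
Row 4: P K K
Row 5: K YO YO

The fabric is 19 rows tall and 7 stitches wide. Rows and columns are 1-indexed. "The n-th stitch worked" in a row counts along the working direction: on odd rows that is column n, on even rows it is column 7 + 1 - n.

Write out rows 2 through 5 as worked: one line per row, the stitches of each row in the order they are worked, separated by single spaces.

Row 2: chart row 2, WS - tiled (columns 1-7): K YO YO K YO YO K; work from column 7 back to 1 with K<->P swapped.
Row 3: chart row 3, RS - tile across columns 1-7 and work as-is.
Row 4: chart row 4, WS - tiled (columns 1-7): P K K P K K P; work from column 7 back to 1 with K<->P swapped.
Row 5: chart row 5, RS - tile across columns 1-7 and work as-is.

== ROWS AS WORKED ==
P YO YO P YO YO P
K2TOG P P K2TOG P P K2TOG
K P P K P P K
K YO YO K YO YO K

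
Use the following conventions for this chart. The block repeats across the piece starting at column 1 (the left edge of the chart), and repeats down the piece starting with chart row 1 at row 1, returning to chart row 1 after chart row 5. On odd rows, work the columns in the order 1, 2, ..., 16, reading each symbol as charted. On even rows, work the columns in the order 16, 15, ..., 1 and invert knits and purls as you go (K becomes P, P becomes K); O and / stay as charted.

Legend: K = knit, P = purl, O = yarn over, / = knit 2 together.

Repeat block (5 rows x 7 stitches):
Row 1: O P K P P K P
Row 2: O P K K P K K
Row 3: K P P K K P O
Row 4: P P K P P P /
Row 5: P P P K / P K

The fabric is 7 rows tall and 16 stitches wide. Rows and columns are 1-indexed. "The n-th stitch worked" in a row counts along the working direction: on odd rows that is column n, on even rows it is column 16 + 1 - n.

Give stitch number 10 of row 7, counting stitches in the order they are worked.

Row 7: (7-1) mod 5 = 1, so use chart row 2. Odd row -> RS.
Chart row 2 tiled across columns 1-16: O P K K P K K O P K K P K K O P
Right side: take the tiled row as-is (worked left to right from column 1).
Counting 10 along the worked row gives K.

== STITCH ==
K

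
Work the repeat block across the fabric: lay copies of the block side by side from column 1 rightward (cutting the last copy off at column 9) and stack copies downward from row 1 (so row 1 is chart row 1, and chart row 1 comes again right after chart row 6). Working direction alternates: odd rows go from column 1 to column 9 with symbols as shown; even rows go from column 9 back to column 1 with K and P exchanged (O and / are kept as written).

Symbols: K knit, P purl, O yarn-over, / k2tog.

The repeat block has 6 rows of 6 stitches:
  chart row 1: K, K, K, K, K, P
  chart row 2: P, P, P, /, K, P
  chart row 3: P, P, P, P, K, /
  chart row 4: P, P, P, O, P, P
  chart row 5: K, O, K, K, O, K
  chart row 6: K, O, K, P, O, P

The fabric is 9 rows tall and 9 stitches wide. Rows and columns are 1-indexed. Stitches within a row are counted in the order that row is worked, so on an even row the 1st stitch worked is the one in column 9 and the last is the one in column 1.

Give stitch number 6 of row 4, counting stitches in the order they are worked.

Stitch:
O

Derivation:
For row 4: chart row = ((4-1) mod 6) + 1 = 4; this is a WS (even) row.
Chart row 4 tiled across columns 1-9: P P P O P P P P P
Wrong side: read the tiled row from column 9 down to 1 and exchange K with P (leave O, /).
Row 4 as worked: K K K K K O K K K
Counting 6 along the worked row gives O.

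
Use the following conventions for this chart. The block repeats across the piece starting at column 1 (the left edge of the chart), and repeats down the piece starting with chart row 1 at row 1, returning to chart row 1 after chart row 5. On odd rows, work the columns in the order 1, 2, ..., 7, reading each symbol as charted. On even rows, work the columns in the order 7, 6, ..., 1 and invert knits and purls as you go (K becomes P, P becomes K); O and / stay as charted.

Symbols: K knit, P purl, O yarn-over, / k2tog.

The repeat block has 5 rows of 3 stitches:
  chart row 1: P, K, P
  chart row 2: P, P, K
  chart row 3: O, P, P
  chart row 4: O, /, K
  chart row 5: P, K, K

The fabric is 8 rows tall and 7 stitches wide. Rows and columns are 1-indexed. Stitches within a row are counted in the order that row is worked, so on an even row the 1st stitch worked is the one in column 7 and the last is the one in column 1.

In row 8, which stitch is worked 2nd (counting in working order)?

Row 8 uses chart row ((8-1) mod 5)+1 = 3. Row 8 is even, so WS.
Chart row 3 tiled across columns 1-7: O P P O P P O
WS row: flip the tiled sequence (start at column 7) and apply K<->P; O and / stay.
Row 8 as worked: O K K O K K O
Counting 2 along the worked row gives K.

Stitch:
K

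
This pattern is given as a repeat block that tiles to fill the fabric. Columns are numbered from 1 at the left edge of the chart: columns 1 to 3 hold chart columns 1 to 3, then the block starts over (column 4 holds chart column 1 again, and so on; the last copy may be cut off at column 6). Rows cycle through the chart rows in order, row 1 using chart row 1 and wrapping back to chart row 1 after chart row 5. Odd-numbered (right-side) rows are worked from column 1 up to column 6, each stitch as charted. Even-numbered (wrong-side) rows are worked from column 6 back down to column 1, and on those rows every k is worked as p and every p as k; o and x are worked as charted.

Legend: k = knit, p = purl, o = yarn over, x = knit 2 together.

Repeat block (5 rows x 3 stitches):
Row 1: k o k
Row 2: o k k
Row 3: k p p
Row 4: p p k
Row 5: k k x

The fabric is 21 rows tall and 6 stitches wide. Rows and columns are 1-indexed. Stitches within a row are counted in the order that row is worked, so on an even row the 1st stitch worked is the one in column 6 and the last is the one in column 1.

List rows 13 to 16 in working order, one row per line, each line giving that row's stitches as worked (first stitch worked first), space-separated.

Row 13: chart row 3, RS - tile across columns 1-6 and work as-is.
Row 14: chart row 4, WS - tiled (columns 1-6): p p k p p k; work from column 6 back to 1 with k<->p swapped.
Row 15: chart row 5, RS - tile across columns 1-6 and work as-is.
Row 16: chart row 1, WS - tiled (columns 1-6): k o k k o k; work from column 6 back to 1 with k<->p swapped.

== ROWS AS WORKED ==
k p p k p p
p k k p k k
k k x k k x
p o p p o p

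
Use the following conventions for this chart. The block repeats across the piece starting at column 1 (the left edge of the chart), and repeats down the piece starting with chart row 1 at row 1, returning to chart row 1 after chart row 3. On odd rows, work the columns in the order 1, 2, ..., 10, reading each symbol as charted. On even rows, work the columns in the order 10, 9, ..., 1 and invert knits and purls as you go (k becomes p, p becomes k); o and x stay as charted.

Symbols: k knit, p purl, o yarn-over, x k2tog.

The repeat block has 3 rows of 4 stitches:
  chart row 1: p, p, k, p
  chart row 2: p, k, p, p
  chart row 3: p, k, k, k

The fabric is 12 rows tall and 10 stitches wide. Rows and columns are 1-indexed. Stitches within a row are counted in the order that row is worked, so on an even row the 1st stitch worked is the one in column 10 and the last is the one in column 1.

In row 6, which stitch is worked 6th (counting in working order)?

Row 6: (6-1) mod 3 = 2, so use chart row 3. Even row -> WS.
Chart row 3 tiled across columns 1-10: p k k k p k k k p k
WS: work from column 10 back to column 1 (reverse the tiled row), swapping k<->p (o and x unchanged).
Row 6 as worked: p k p p p k p p p k
Counting 6 along the worked row gives k.

Stitch:
k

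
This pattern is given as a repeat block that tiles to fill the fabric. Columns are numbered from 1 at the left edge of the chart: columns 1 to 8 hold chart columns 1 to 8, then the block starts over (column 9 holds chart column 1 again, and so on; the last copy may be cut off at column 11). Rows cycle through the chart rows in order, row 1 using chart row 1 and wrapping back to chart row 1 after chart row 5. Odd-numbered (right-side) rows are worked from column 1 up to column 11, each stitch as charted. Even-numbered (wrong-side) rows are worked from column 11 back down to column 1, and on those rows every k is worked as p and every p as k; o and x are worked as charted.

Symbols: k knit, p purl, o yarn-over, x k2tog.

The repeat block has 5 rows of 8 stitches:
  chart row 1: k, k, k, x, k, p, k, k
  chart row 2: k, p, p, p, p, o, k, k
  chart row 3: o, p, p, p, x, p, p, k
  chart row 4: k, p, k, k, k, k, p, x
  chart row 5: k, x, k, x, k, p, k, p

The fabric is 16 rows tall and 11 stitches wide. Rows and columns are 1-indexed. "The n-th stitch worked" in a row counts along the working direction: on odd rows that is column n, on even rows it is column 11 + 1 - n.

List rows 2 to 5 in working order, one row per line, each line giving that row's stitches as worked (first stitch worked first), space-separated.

Row 2: chart row 2, WS - tiled (columns 1-11): k p p p p o k k k p p; work from column 11 back to 1 with k<->p swapped.
Row 3: chart row 3, RS - tile across columns 1-11 and work as-is.
Row 4: chart row 4, WS - tiled (columns 1-11): k p k k k k p x k p k; work from column 11 back to 1 with k<->p swapped.
Row 5: chart row 5, RS - tile across columns 1-11 and work as-is.

Result:
k k p p p o k k k k p
o p p p x p p k o p p
p k p x k p p p p k p
k x k x k p k p k x k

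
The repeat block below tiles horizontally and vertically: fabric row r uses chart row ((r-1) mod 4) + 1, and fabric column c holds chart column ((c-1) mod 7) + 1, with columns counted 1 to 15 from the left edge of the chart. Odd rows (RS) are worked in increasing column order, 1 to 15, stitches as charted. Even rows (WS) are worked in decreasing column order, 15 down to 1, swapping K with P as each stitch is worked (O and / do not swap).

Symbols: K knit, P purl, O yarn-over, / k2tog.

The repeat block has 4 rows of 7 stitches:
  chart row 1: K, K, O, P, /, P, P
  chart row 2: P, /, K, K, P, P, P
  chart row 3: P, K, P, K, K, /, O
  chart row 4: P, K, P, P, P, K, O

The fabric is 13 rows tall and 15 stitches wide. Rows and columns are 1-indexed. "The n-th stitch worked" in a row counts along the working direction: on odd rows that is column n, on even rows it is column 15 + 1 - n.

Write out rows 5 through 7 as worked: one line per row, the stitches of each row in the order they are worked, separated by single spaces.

Result:
K K O P / P P K K O P / P P K
K K K K P P / K K K K P P / K
P K P K K / O P K P K K / O P

Derivation:
Row 5: chart row 1, RS - tile across columns 1-15 and work as-is.
Row 6: chart row 2, WS - tiled (columns 1-15): P / K K P P P P / K K P P P P; work from column 15 back to 1 with K<->P swapped.
Row 7: chart row 3, RS - tile across columns 1-15 and work as-is.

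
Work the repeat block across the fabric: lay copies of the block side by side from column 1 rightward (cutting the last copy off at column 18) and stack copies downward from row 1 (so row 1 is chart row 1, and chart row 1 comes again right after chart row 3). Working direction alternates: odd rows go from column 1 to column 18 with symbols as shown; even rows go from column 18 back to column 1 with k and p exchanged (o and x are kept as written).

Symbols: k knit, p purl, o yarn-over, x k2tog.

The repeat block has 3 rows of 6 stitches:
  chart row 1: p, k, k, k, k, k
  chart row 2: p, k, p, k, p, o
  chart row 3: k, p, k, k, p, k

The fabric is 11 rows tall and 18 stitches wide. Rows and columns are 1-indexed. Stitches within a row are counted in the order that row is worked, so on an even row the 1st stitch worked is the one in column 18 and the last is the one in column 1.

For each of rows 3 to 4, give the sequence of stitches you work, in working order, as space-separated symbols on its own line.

== ROWS AS WORKED ==
k p k k p k k p k k p k k p k k p k
p p p p p k p p p p p k p p p p p k

Derivation:
Row 3: chart row 3, RS - tile across columns 1-18 and work as-is.
Row 4: chart row 1, WS - tiled (columns 1-18): p k k k k k p k k k k k p k k k k k; work from column 18 back to 1 with k<->p swapped.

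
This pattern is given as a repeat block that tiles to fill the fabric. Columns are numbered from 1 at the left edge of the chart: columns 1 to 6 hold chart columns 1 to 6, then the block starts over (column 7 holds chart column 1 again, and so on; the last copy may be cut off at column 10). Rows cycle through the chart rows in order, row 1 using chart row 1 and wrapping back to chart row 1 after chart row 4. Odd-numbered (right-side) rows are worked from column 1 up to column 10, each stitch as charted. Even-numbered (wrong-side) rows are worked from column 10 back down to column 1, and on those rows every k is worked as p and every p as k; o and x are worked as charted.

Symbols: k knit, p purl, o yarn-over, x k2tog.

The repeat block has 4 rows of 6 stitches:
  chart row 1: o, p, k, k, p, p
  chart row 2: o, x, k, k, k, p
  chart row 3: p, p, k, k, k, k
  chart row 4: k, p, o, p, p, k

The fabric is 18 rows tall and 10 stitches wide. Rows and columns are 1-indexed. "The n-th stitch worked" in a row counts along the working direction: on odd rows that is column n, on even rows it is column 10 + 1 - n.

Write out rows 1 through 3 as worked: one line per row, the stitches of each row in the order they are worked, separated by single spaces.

Rows as worked:
o p k k p p o p k k
p p x o k p p p x o
p p k k k k p p k k

Derivation:
Row 1: chart row 1, RS - tile across columns 1-10 and work as-is.
Row 2: chart row 2, WS - tiled (columns 1-10): o x k k k p o x k k; work from column 10 back to 1 with k<->p swapped.
Row 3: chart row 3, RS - tile across columns 1-10 and work as-is.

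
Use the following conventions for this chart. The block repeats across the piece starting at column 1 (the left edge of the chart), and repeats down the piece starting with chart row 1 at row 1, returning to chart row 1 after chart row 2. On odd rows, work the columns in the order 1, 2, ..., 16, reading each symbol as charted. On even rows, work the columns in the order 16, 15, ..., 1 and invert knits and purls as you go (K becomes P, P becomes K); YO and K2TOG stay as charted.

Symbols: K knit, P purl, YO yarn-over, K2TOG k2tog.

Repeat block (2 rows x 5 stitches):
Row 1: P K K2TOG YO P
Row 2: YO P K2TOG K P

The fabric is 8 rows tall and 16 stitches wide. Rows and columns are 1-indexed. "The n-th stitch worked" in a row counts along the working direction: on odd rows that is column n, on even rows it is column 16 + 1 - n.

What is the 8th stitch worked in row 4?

== STITCH ==
P

Derivation:
Row 4: (4-1) mod 2 = 1, so use chart row 2. Even row -> WS.
Chart row 2 tiled across columns 1-16: YO P K2TOG K P YO P K2TOG K P YO P K2TOG K P YO
Wrong side: read the tiled row from column 16 down to 1 and exchange K with P (leave YO, K2TOG).
Row 4 as worked: YO K P K2TOG K YO K P K2TOG K YO K P K2TOG K YO
Stitch 8 in working order -> P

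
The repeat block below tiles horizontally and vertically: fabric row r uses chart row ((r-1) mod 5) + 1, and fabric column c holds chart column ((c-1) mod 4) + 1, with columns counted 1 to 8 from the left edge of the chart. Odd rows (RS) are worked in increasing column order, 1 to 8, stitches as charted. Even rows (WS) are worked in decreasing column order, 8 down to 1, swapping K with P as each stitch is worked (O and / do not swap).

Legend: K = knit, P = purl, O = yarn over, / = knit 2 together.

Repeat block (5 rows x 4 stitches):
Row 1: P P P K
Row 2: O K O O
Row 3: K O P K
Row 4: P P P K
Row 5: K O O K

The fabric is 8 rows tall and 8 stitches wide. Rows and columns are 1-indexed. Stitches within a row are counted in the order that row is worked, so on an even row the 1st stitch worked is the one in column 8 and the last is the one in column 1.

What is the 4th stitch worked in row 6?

Row 6: (6-1) mod 5 = 0, so use chart row 1. Even row -> WS.
Chart row 1 tiled across columns 1-8: P P P K P P P K
WS row: flip the tiled sequence (start at column 8) and apply K<->P; O and / stay.
Row 6 as worked: P K K K P K K K
The 4th stitch worked is K.

== STITCH ==
K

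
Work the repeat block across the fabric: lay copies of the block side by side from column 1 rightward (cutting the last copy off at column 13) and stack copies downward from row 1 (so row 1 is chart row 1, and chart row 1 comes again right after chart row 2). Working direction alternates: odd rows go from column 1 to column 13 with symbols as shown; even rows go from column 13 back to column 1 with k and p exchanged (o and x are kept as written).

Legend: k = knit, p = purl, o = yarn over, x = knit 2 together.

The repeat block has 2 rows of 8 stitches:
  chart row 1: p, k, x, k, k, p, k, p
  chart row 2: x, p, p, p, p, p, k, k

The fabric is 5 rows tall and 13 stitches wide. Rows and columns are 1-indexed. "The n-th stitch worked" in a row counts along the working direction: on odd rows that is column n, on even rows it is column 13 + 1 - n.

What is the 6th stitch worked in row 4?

For row 4: chart row = ((4-1) mod 2) + 1 = 2; this is a WS (even) row.
Chart row 2 tiled across columns 1-13: x p p p p p k k x p p p p
WS: work from column 13 back to column 1 (reverse the tiled row), swapping k<->p (o and x unchanged).
Row 4 as worked: k k k k x p p k k k k k x
The 6th stitch worked is p.

Result:
p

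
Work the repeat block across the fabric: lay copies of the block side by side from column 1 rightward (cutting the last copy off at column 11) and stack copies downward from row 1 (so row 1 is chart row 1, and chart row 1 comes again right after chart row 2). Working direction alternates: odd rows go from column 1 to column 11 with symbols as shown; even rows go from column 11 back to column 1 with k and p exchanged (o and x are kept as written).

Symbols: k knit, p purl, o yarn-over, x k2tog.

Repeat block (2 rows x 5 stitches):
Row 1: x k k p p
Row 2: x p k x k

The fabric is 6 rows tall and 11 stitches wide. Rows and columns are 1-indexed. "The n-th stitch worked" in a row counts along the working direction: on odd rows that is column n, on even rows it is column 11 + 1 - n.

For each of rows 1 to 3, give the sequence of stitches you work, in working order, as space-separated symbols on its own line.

Row 1: chart row 1, RS - tile across columns 1-11 and work as-is.
Row 2: chart row 2, WS - tiled (columns 1-11): x p k x k x p k x k x; work from column 11 back to 1 with k<->p swapped.
Row 3: chart row 1, RS - tile across columns 1-11 and work as-is.

Rows as worked:
x k k p p x k k p p x
x p x p k x p x p k x
x k k p p x k k p p x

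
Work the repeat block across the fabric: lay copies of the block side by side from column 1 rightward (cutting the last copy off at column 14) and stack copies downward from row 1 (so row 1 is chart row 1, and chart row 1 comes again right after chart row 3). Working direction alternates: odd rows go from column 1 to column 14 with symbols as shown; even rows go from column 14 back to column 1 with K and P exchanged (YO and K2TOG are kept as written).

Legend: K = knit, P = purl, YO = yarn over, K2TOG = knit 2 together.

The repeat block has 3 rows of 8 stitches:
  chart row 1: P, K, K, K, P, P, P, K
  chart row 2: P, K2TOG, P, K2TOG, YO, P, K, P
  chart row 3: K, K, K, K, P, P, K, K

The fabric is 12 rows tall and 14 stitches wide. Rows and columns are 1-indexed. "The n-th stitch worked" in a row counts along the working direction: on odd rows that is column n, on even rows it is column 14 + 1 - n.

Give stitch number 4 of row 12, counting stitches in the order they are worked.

== STITCH ==
P

Derivation:
Row 12 uses chart row ((12-1) mod 3)+1 = 3. Row 12 is even, so WS.
Chart row 3 tiled across columns 1-14: K K K K P P K K K K K K P P
Wrong side: read the tiled row from column 14 down to 1 and exchange K with P (leave YO, K2TOG).
Row 12 as worked: K K P P P P P P K K P P P P
Counting 4 along the worked row gives P.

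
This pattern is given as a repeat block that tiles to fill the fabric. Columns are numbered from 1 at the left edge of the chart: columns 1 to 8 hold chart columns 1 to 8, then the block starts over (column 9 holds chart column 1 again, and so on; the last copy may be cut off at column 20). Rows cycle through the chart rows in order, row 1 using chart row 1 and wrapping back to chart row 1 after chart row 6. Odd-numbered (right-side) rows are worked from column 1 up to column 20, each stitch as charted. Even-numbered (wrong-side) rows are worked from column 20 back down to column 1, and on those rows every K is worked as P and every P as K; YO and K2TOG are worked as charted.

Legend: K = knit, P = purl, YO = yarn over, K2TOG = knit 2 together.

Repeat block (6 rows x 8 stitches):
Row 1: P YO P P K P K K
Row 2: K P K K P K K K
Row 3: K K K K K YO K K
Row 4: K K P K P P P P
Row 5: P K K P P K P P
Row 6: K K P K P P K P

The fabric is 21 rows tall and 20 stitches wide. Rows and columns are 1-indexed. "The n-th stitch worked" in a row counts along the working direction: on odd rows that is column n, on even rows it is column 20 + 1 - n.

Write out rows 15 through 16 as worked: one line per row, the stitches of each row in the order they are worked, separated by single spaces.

Row 15: chart row 3, RS - tile across columns 1-20 and work as-is.
Row 16: chart row 4, WS - tiled (columns 1-20): K K P K P P P P K K P K P P P P K K P K; work from column 20 back to 1 with K<->P swapped.

Result:
K K K K K YO K K K K K K K YO K K K K K K
P K P P K K K K P K P P K K K K P K P P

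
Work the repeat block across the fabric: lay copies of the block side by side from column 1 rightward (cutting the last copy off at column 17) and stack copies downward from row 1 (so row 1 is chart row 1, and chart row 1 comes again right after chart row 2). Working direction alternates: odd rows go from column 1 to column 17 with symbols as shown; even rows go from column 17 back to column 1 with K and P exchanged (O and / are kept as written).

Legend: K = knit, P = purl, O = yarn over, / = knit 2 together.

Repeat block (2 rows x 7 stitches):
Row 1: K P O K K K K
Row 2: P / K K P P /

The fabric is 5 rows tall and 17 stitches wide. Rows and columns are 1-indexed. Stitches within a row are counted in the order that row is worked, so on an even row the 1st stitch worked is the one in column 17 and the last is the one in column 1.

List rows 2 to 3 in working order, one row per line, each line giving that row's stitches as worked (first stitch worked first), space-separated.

Row 2: chart row 2, WS - tiled (columns 1-17): P / K K P P / P / K K P P / P / K; work from column 17 back to 1 with K<->P swapped.
Row 3: chart row 1, RS - tile across columns 1-17 and work as-is.

Result:
P / K / K K P P / K / K K P P / K
K P O K K K K K P O K K K K K P O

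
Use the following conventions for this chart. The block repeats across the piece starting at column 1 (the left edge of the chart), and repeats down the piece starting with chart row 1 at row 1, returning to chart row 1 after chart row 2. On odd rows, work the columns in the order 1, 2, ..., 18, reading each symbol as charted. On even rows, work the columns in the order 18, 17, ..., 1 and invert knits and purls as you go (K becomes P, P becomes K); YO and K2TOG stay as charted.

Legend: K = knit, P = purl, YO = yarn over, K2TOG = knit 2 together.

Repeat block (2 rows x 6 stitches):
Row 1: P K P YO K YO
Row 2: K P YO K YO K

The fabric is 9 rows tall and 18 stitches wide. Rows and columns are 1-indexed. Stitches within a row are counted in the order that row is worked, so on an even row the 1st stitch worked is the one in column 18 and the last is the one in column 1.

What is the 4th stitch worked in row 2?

Stitch:
YO

Derivation:
Row 2: (2-1) mod 2 = 1, so use chart row 2. Even row -> WS.
Chart row 2 tiled across columns 1-18: K P YO K YO K K P YO K YO K K P YO K YO K
Wrong side: read the tiled row from column 18 down to 1 and exchange K with P (leave YO, K2TOG).
Row 2 as worked: P YO P YO K P P YO P YO K P P YO P YO K P
The 4th stitch worked is YO.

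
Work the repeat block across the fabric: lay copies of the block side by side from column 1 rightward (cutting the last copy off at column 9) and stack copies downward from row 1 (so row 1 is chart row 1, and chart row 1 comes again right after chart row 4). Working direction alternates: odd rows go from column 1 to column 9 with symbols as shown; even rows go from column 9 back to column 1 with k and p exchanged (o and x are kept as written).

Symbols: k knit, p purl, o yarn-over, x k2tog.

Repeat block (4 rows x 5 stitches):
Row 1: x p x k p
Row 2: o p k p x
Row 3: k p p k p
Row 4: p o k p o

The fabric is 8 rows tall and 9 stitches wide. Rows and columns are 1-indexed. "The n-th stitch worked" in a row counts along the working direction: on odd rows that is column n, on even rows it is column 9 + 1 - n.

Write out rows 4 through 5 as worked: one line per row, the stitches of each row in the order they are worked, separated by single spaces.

Row 4: chart row 4, WS - tiled (columns 1-9): p o k p o p o k p; work from column 9 back to 1 with k<->p swapped.
Row 5: chart row 1, RS - tile across columns 1-9 and work as-is.

Result:
k p o k o k p o k
x p x k p x p x k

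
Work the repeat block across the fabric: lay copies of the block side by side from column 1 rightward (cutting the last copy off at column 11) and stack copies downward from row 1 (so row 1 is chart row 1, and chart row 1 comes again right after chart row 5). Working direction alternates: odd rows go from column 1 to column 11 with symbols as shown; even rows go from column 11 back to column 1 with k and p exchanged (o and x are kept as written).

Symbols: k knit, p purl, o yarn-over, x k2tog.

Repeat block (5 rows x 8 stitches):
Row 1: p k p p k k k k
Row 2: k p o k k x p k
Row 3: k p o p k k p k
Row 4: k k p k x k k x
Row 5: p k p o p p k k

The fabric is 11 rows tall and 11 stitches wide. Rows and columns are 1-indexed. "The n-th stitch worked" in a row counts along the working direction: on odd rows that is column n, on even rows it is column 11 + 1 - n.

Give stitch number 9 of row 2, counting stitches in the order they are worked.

Stitch:
o

Derivation:
For row 2: chart row = ((2-1) mod 5) + 1 = 2; this is a WS (even) row.
Chart row 2 tiled across columns 1-11: k p o k k x p k k p o
WS row: flip the tiled sequence (start at column 11) and apply k<->p; o and x stay.
Row 2 as worked: o k p p k x p p o k p
Stitch 9 in working order -> o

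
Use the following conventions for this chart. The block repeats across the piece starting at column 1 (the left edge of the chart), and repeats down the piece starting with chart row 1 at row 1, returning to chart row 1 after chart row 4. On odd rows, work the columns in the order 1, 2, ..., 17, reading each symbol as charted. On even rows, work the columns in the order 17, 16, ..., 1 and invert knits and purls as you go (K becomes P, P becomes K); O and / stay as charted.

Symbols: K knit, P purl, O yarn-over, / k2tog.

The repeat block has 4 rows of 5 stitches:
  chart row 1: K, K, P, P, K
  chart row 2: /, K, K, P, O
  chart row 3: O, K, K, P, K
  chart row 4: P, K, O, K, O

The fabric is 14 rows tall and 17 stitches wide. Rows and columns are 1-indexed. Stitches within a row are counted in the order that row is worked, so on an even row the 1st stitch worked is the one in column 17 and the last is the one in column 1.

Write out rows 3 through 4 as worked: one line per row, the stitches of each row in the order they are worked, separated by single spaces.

Row 3: chart row 3, RS - tile across columns 1-17 and work as-is.
Row 4: chart row 4, WS - tiled (columns 1-17): P K O K O P K O K O P K O K O P K; work from column 17 back to 1 with K<->P swapped.

Result:
O K K P K O K K P K O K K P K O K
P K O P O P K O P O P K O P O P K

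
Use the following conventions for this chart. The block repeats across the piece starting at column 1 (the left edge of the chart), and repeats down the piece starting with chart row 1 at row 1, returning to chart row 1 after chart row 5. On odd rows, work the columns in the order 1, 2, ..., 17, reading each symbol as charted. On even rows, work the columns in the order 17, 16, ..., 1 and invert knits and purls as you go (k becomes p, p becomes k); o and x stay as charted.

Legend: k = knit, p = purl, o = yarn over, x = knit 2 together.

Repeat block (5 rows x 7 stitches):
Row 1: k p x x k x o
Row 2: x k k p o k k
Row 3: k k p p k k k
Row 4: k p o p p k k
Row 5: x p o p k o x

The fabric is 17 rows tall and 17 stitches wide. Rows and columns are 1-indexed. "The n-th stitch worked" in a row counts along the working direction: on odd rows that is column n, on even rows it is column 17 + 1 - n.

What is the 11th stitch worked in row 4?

Stitch:
p

Derivation:
For row 4: chart row = ((4-1) mod 5) + 1 = 4; this is a WS (even) row.
Chart row 4 tiled across columns 1-17: k p o p p k k k p o p p k k k p o
WS row: flip the tiled sequence (start at column 17) and apply k<->p; o and x stay.
Row 4 as worked: o k p p p k k o k p p p k k o k p
Counting 11 along the worked row gives p.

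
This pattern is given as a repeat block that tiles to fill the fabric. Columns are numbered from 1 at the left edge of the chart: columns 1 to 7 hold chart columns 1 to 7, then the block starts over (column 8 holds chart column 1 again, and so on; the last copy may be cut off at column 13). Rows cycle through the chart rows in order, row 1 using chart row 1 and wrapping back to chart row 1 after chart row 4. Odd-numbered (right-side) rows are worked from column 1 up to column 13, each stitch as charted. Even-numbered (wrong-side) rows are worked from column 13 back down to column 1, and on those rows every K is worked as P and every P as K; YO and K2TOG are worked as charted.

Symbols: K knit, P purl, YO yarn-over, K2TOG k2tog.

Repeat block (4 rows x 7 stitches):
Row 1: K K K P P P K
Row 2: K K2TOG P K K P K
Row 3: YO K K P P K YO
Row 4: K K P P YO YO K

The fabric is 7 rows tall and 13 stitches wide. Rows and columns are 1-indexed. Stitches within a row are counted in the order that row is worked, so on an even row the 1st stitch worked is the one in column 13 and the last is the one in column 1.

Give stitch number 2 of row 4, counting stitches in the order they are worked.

Result:
YO

Derivation:
Row 4: (4-1) mod 4 = 3, so use chart row 4. Even row -> WS.
Chart row 4 tiled across columns 1-13: K K P P YO YO K K K P P YO YO
Wrong side: read the tiled row from column 13 down to 1 and exchange K with P (leave YO, K2TOG).
Row 4 as worked: YO YO K K P P P YO YO K K P P
Counting 2 along the worked row gives YO.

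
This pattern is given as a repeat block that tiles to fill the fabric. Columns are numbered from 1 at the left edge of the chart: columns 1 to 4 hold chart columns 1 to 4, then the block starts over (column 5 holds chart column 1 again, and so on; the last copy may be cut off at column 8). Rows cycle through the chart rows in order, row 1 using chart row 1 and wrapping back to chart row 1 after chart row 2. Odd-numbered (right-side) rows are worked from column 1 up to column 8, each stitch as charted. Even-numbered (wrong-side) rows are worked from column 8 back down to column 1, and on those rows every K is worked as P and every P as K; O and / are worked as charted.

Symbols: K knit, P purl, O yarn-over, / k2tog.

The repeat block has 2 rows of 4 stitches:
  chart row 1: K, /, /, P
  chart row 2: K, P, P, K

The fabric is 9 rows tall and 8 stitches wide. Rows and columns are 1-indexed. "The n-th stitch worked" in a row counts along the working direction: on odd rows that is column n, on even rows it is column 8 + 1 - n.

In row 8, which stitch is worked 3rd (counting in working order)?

Row 8: (8-1) mod 2 = 1, so use chart row 2. Even row -> WS.
Chart row 2 tiled across columns 1-8: K P P K K P P K
Wrong side: read the tiled row from column 8 down to 1 and exchange K with P (leave O, /).
Row 8 as worked: P K K P P K K P
The 3rd stitch worked is K.

== STITCH ==
K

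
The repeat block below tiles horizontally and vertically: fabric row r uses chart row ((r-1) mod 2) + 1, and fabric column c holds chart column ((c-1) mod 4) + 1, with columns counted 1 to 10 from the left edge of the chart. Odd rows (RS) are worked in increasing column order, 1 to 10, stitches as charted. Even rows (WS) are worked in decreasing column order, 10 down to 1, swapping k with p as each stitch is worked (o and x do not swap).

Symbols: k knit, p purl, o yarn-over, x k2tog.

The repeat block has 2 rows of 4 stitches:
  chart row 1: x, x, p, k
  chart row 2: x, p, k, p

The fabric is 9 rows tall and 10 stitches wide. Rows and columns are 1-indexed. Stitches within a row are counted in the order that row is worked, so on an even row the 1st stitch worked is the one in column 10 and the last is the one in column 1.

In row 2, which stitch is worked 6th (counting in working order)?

Result:
x

Derivation:
Row 2: (2-1) mod 2 = 1, so use chart row 2. Even row -> WS.
Chart row 2 tiled across columns 1-10: x p k p x p k p x p
Wrong side: read the tiled row from column 10 down to 1 and exchange k with p (leave o, x).
Row 2 as worked: k x k p k x k p k x
The 6th stitch worked is x.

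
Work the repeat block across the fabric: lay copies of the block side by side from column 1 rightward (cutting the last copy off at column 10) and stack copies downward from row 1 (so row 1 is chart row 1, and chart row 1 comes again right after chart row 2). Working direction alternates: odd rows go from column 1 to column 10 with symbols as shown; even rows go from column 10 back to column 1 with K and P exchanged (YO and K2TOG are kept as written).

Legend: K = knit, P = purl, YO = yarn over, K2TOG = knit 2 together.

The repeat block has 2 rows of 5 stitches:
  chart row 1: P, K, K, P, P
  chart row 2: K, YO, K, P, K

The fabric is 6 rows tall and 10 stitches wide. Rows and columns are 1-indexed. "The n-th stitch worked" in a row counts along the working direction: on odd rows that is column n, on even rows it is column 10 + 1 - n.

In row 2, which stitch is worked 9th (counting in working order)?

== STITCH ==
YO

Derivation:
For row 2: chart row = ((2-1) mod 2) + 1 = 2; this is a WS (even) row.
Chart row 2 tiled across columns 1-10: K YO K P K K YO K P K
WS row: flip the tiled sequence (start at column 10) and apply K<->P; YO and K2TOG stay.
Row 2 as worked: P K P YO P P K P YO P
Counting 9 along the worked row gives YO.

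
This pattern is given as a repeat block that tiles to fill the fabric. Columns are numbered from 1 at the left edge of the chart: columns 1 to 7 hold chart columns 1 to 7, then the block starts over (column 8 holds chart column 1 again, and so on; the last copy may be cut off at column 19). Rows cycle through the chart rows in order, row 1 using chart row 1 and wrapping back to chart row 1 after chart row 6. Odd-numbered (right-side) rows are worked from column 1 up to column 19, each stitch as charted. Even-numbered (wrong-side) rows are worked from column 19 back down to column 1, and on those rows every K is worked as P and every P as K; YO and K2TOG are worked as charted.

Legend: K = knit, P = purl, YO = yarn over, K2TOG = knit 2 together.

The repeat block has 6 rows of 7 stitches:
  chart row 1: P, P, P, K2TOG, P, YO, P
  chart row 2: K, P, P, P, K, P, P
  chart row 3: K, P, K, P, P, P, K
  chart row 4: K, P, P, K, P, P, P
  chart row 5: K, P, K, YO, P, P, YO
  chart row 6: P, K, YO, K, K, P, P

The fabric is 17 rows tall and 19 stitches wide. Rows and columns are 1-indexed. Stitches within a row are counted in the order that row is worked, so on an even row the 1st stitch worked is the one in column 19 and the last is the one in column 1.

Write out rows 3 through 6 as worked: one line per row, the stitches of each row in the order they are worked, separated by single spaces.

Row 3: chart row 3, RS - tile across columns 1-19 and work as-is.
Row 4: chart row 4, WS - tiled (columns 1-19): K P P K P P P K P P K P P P K P P K P; work from column 19 back to 1 with K<->P swapped.
Row 5: chart row 5, RS - tile across columns 1-19 and work as-is.
Row 6: chart row 6, WS - tiled (columns 1-19): P K YO K K P P P K YO K K P P P K YO K K; work from column 19 back to 1 with K<->P swapped.

Result:
K P K P P P K K P K P P P K K P K P P
K P K K P K K K P K K P K K K P K K P
K P K YO P P YO K P K YO P P YO K P K YO P
P P YO P K K K P P YO P K K K P P YO P K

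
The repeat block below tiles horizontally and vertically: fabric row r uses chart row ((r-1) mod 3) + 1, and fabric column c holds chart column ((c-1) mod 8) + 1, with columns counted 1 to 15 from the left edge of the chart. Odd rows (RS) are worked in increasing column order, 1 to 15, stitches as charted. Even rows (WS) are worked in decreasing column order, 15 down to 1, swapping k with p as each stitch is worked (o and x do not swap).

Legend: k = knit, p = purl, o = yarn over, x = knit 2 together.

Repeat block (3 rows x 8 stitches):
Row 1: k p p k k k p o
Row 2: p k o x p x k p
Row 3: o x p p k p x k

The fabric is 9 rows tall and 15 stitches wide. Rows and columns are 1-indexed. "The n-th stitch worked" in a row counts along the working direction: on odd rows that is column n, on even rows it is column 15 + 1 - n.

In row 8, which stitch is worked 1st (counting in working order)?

Row 8: (8-1) mod 3 = 1, so use chart row 2. Even row -> WS.
Chart row 2 tiled across columns 1-15: p k o x p x k p p k o x p x k
WS: work from column 15 back to column 1 (reverse the tiled row), swapping k<->p (o and x unchanged).
Row 8 as worked: p x k x o p k k p x k x o p k
The 1st stitch worked is p.

Stitch:
p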